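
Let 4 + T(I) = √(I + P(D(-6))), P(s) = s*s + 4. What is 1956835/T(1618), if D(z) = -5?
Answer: 7827340/1631 + 5870505*√183/1631 ≈ 53490.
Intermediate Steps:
P(s) = 4 + s² (P(s) = s² + 4 = 4 + s²)
T(I) = -4 + √(29 + I) (T(I) = -4 + √(I + (4 + (-5)²)) = -4 + √(I + (4 + 25)) = -4 + √(I + 29) = -4 + √(29 + I))
1956835/T(1618) = 1956835/(-4 + √(29 + 1618)) = 1956835/(-4 + √1647) = 1956835/(-4 + 3*√183)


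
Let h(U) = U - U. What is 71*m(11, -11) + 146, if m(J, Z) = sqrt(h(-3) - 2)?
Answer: 146 + 71*I*sqrt(2) ≈ 146.0 + 100.41*I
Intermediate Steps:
h(U) = 0
m(J, Z) = I*sqrt(2) (m(J, Z) = sqrt(0 - 2) = sqrt(-2) = I*sqrt(2))
71*m(11, -11) + 146 = 71*(I*sqrt(2)) + 146 = 71*I*sqrt(2) + 146 = 146 + 71*I*sqrt(2)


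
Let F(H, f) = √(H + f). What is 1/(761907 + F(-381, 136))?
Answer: 761907/580502276894 - 7*I*√5/580502276894 ≈ 1.3125e-6 - 2.6964e-11*I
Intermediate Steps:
1/(761907 + F(-381, 136)) = 1/(761907 + √(-381 + 136)) = 1/(761907 + √(-245)) = 1/(761907 + 7*I*√5)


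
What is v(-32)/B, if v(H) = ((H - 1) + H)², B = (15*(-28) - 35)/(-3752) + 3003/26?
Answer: 2264600/61973 ≈ 36.542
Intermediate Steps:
B = 61973/536 (B = (-420 - 35)*(-1/3752) + 3003*(1/26) = -455*(-1/3752) + 231/2 = 65/536 + 231/2 = 61973/536 ≈ 115.62)
v(H) = (-1 + 2*H)² (v(H) = ((-1 + H) + H)² = (-1 + 2*H)²)
v(-32)/B = (-1 + 2*(-32))²/(61973/536) = (-1 - 64)²*(536/61973) = (-65)²*(536/61973) = 4225*(536/61973) = 2264600/61973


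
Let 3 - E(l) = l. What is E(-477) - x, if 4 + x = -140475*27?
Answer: 3793309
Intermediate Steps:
x = -3792829 (x = -4 - 140475*27 = -4 - 3792825 = -3792829)
E(l) = 3 - l
E(-477) - x = (3 - 1*(-477)) - 1*(-3792829) = (3 + 477) + 3792829 = 480 + 3792829 = 3793309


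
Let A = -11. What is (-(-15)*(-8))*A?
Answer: 1320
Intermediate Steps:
(-(-15)*(-8))*A = -(-15)*(-8)*(-11) = -3*40*(-11) = -120*(-11) = 1320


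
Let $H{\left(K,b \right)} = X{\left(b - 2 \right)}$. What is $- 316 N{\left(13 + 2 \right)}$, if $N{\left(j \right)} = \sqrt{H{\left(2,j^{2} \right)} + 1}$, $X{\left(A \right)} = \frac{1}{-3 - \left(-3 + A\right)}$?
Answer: $- \frac{316 \sqrt{49506}}{223} \approx -315.29$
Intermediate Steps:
$X{\left(A \right)} = - \frac{1}{A}$ ($X{\left(A \right)} = \frac{1}{\left(-1\right) A} = - \frac{1}{A}$)
$H{\left(K,b \right)} = - \frac{1}{-2 + b}$ ($H{\left(K,b \right)} = - \frac{1}{b - 2} = - \frac{1}{-2 + b}$)
$N{\left(j \right)} = \sqrt{1 - \frac{1}{-2 + j^{2}}}$ ($N{\left(j \right)} = \sqrt{- \frac{1}{-2 + j^{2}} + 1} = \sqrt{1 - \frac{1}{-2 + j^{2}}}$)
$- 316 N{\left(13 + 2 \right)} = - 316 \sqrt{\frac{-3 + \left(13 + 2\right)^{2}}{-2 + \left(13 + 2\right)^{2}}} = - 316 \sqrt{\frac{-3 + 15^{2}}{-2 + 15^{2}}} = - 316 \sqrt{\frac{-3 + 225}{-2 + 225}} = - 316 \sqrt{\frac{1}{223} \cdot 222} = - 316 \sqrt{\frac{222}{223}} = - 316 \frac{\sqrt{49506}}{223} = - \frac{316 \sqrt{49506}}{223}$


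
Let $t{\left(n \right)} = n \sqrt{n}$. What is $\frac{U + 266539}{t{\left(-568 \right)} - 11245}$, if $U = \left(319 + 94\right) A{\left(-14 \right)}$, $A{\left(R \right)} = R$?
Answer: $- \frac{2932212465}{309700457} + \frac{296219952 i \sqrt{142}}{309700457} \approx -9.4679 + 11.398 i$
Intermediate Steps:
$U = -5782$ ($U = \left(319 + 94\right) \left(-14\right) = 413 \left(-14\right) = -5782$)
$t{\left(n \right)} = n^{\frac{3}{2}}$
$\frac{U + 266539}{t{\left(-568 \right)} - 11245} = \frac{-5782 + 266539}{\left(-568\right)^{\frac{3}{2}} - 11245} = \frac{260757}{- 1136 i \sqrt{142} + \left(-158746 + 147501\right)} = \frac{260757}{- 1136 i \sqrt{142} - 11245} = \frac{260757}{-11245 - 1136 i \sqrt{142}}$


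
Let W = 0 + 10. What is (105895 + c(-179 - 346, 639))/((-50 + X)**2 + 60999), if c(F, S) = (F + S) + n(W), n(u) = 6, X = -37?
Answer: 106015/68568 ≈ 1.5461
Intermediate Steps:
W = 10
c(F, S) = 6 + F + S (c(F, S) = (F + S) + 6 = 6 + F + S)
(105895 + c(-179 - 346, 639))/((-50 + X)**2 + 60999) = (105895 + (6 + (-179 - 346) + 639))/((-50 - 37)**2 + 60999) = (105895 + (6 - 525 + 639))/((-87)**2 + 60999) = (105895 + 120)/(7569 + 60999) = 106015/68568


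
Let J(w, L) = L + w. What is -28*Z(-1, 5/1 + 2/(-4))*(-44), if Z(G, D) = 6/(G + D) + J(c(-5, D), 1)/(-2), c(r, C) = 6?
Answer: -2200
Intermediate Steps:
Z(G, D) = -7/2 + 6/(D + G) (Z(G, D) = 6/(G + D) + (1 + 6)/(-2) = 6/(D + G) + 7*(-1/2) = 6/(D + G) - 7/2 = -7/2 + 6/(D + G))
-28*Z(-1, 5/1 + 2/(-4))*(-44) = -14*(12 - 7*(5/1 + 2/(-4)) - 7*(-1))/((5/1 + 2/(-4)) - 1)*(-44) = -14*(12 - 7*(5*1 + 2*(-1/4)) + 7)/((5*1 + 2*(-1/4)) - 1)*(-44) = -14*(12 - 7*(5 - 1/2) + 7)/((5 - 1/2) - 1)*(-44) = -14*(12 - 7*9/2 + 7)/(9/2 - 1)*(-44) = -14*(12 - 63/2 + 7)/7/2*(-44) = -14*2*(-25)/(7*2)*(-44) = -28*(-25/14)*(-44) = 50*(-44) = -2200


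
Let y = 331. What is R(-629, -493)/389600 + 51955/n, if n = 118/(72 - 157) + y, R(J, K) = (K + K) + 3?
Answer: 1720514239289/10915423200 ≈ 157.62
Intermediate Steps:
R(J, K) = 3 + 2*K (R(J, K) = 2*K + 3 = 3 + 2*K)
n = 28017/85 (n = 118/(72 - 157) + 331 = 118/(-85) + 331 = 118*(-1/85) + 331 = -118/85 + 331 = 28017/85 ≈ 329.61)
R(-629, -493)/389600 + 51955/n = (3 + 2*(-493))/389600 + 51955/(28017/85) = (3 - 986)*(1/389600) + 51955*(85/28017) = -983*1/389600 + 4416175/28017 = -983/389600 + 4416175/28017 = 1720514239289/10915423200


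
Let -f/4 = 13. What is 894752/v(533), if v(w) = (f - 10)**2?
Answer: 223688/961 ≈ 232.77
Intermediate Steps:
f = -52 (f = -4*13 = -52)
v(w) = 3844 (v(w) = (-52 - 10)**2 = (-62)**2 = 3844)
894752/v(533) = 894752/3844 = 894752*(1/3844) = 223688/961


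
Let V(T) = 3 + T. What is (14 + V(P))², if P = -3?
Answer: 196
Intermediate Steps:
(14 + V(P))² = (14 + (3 - 3))² = (14 + 0)² = 14² = 196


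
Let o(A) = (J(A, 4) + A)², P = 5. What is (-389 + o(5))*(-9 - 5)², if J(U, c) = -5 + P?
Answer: -71344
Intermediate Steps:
J(U, c) = 0 (J(U, c) = -5 + 5 = 0)
o(A) = A² (o(A) = (0 + A)² = A²)
(-389 + o(5))*(-9 - 5)² = (-389 + 5²)*(-9 - 5)² = (-389 + 25)*(-14)² = -364*196 = -71344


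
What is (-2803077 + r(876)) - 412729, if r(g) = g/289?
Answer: -929367058/289 ≈ -3.2158e+6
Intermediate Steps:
r(g) = g/289 (r(g) = g*(1/289) = g/289)
(-2803077 + r(876)) - 412729 = (-2803077 + (1/289)*876) - 412729 = (-2803077 + 876/289) - 412729 = -810088377/289 - 412729 = -929367058/289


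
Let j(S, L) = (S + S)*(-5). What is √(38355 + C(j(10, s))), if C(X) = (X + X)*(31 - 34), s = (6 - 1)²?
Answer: 7*√795 ≈ 197.37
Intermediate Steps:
s = 25 (s = 5² = 25)
j(S, L) = -10*S (j(S, L) = (2*S)*(-5) = -10*S)
C(X) = -6*X (C(X) = (2*X)*(-3) = -6*X)
√(38355 + C(j(10, s))) = √(38355 - (-60)*10) = √(38355 - 6*(-100)) = √(38355 + 600) = √38955 = 7*√795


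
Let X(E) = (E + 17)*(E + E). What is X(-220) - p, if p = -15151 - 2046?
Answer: 106517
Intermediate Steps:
p = -17197
X(E) = 2*E*(17 + E) (X(E) = (17 + E)*(2*E) = 2*E*(17 + E))
X(-220) - p = 2*(-220)*(17 - 220) - 1*(-17197) = 2*(-220)*(-203) + 17197 = 89320 + 17197 = 106517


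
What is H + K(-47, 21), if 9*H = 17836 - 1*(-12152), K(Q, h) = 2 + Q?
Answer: 3287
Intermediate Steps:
H = 3332 (H = (17836 - 1*(-12152))/9 = (17836 + 12152)/9 = (⅑)*29988 = 3332)
H + K(-47, 21) = 3332 + (2 - 47) = 3332 - 45 = 3287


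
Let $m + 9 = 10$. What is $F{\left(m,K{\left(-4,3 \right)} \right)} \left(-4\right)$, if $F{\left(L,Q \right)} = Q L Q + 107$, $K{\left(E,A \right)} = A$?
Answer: $-464$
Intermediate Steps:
$m = 1$ ($m = -9 + 10 = 1$)
$F{\left(L,Q \right)} = 107 + L Q^{2}$ ($F{\left(L,Q \right)} = L Q Q + 107 = L Q^{2} + 107 = 107 + L Q^{2}$)
$F{\left(m,K{\left(-4,3 \right)} \right)} \left(-4\right) = \left(107 + 1 \cdot 3^{2}\right) \left(-4\right) = \left(107 + 1 \cdot 9\right) \left(-4\right) = \left(107 + 9\right) \left(-4\right) = 116 \left(-4\right) = -464$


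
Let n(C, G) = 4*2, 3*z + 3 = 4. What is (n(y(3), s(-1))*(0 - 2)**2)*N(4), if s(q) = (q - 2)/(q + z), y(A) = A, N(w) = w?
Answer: 128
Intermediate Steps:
z = 1/3 (z = -1 + (1/3)*4 = -1 + 4/3 = 1/3 ≈ 0.33333)
s(q) = (-2 + q)/(1/3 + q) (s(q) = (q - 2)/(q + 1/3) = (-2 + q)/(1/3 + q))
n(C, G) = 8
(n(y(3), s(-1))*(0 - 2)**2)*N(4) = (8*(0 - 2)**2)*4 = (8*(-2)**2)*4 = (8*4)*4 = 32*4 = 128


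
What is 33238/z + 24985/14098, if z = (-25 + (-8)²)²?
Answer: 26662711/1128582 ≈ 23.625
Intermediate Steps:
z = 1521 (z = (-25 + 64)² = 39² = 1521)
33238/z + 24985/14098 = 33238/1521 + 24985/14098 = 33238*(1/1521) + 24985*(1/14098) = 33238/1521 + 1315/742 = 26662711/1128582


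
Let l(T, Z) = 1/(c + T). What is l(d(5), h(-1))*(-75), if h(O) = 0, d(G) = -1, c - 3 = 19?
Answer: -25/7 ≈ -3.5714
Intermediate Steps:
c = 22 (c = 3 + 19 = 22)
l(T, Z) = 1/(22 + T)
l(d(5), h(-1))*(-75) = -75/(22 - 1) = -75/21 = (1/21)*(-75) = -25/7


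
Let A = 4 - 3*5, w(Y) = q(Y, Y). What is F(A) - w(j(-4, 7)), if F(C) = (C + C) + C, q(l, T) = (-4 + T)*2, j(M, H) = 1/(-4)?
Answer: -49/2 ≈ -24.500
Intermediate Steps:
j(M, H) = -¼
q(l, T) = -8 + 2*T
w(Y) = -8 + 2*Y
A = -11 (A = 4 - 15 = -11)
F(C) = 3*C (F(C) = 2*C + C = 3*C)
F(A) - w(j(-4, 7)) = 3*(-11) - (-8 + 2*(-¼)) = -33 - (-8 - ½) = -33 - 1*(-17/2) = -33 + 17/2 = -49/2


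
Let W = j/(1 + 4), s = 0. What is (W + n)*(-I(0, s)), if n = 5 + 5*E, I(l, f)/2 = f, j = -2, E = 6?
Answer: 0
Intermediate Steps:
I(l, f) = 2*f
n = 35 (n = 5 + 5*6 = 5 + 30 = 35)
W = -2/5 (W = -2/(1 + 4) = -2/5 ≈ -0.40000)
(W + n)*(-I(0, s)) = (-2/5 + 35)*(-2*0) = 173*(-1*0)/5 = (173/5)*0 = 0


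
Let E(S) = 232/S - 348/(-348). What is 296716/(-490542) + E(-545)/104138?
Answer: -8420012675357/13920407111910 ≈ -0.60487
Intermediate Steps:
E(S) = 1 + 232/S (E(S) = 232/S - 348*(-1/348) = 232/S + 1 = 1 + 232/S)
296716/(-490542) + E(-545)/104138 = 296716/(-490542) + ((232 - 545)/(-545))/104138 = 296716*(-1/490542) - 1/545*(-313)*(1/104138) = -148358/245271 + (313/545)*(1/104138) = -148358/245271 + 313/56755210 = -8420012675357/13920407111910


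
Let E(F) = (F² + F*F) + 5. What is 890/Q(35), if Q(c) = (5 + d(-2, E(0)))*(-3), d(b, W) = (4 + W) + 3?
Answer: -890/51 ≈ -17.451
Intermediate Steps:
E(F) = 5 + 2*F² (E(F) = (F² + F²) + 5 = 2*F² + 5 = 5 + 2*F²)
d(b, W) = 7 + W
Q(c) = -51 (Q(c) = (5 + (7 + (5 + 2*0²)))*(-3) = (5 + (7 + (5 + 2*0)))*(-3) = (5 + (7 + (5 + 0)))*(-3) = (5 + (7 + 5))*(-3) = (5 + 12)*(-3) = 17*(-3) = -51)
890/Q(35) = 890/(-51) = 890*(-1/51) = -890/51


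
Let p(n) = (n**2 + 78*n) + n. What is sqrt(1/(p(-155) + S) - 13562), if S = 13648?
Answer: I*sqrt(2192240278995)/12714 ≈ 116.46*I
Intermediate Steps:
p(n) = n**2 + 79*n
sqrt(1/(p(-155) + S) - 13562) = sqrt(1/(-155*(79 - 155) + 13648) - 13562) = sqrt(1/(-155*(-76) + 13648) - 13562) = sqrt(1/(11780 + 13648) - 13562) = sqrt(1/25428 - 13562) = sqrt(-344854535/25428) = I*sqrt(2192240278995)/12714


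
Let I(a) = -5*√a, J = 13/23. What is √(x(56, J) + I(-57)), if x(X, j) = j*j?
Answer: √(169 - 2645*I*√57)/23 ≈ 4.3629 - 4.3261*I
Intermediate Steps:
J = 13/23 (J = 13*(1/23) = 13/23 ≈ 0.56522)
x(X, j) = j²
√(x(56, J) + I(-57)) = √((13/23)² - 5*I*√57) = √(169/529 - 5*I*√57)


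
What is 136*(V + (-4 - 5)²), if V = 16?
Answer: 13192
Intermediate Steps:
136*(V + (-4 - 5)²) = 136*(16 + (-4 - 5)²) = 136*(16 + (-9)²) = 136*(16 + 81) = 136*97 = 13192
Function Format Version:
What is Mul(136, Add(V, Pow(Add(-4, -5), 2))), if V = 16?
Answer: 13192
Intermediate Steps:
Mul(136, Add(V, Pow(Add(-4, -5), 2))) = Mul(136, Add(16, Pow(Add(-4, -5), 2))) = Mul(136, Add(16, Pow(-9, 2))) = Mul(136, Add(16, 81)) = Mul(136, 97) = 13192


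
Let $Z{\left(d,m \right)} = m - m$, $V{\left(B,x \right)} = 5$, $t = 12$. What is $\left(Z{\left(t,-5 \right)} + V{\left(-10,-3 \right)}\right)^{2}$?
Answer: $25$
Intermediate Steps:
$Z{\left(d,m \right)} = 0$
$\left(Z{\left(t,-5 \right)} + V{\left(-10,-3 \right)}\right)^{2} = \left(0 + 5\right)^{2} = 5^{2} = 25$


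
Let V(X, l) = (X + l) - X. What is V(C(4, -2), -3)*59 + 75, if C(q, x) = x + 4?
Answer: -102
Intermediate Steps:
C(q, x) = 4 + x
V(X, l) = l
V(C(4, -2), -3)*59 + 75 = -3*59 + 75 = -177 + 75 = -102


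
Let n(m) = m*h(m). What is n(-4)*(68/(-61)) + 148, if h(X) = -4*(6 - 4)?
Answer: 6852/61 ≈ 112.33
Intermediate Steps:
h(X) = -8 (h(X) = -4*2 = -8)
n(m) = -8*m (n(m) = m*(-8) = -8*m)
n(-4)*(68/(-61)) + 148 = (-8*(-4))*(68/(-61)) + 148 = 32*(68*(-1/61)) + 148 = 32*(-68/61) + 148 = -2176/61 + 148 = 6852/61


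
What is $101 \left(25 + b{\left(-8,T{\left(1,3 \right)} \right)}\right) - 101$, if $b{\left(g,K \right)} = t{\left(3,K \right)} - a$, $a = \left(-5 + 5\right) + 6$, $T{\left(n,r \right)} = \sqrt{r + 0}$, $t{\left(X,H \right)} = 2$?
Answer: $2020$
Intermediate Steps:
$T{\left(n,r \right)} = \sqrt{r}$
$a = 6$ ($a = 0 + 6 = 6$)
$b{\left(g,K \right)} = -4$ ($b{\left(g,K \right)} = 2 - 6 = -4$)
$101 \left(25 + b{\left(-8,T{\left(1,3 \right)} \right)}\right) - 101 = 101 \left(25 - 4\right) - 101 = 101 \cdot 21 - 101 = 2121 - 101 = 2020$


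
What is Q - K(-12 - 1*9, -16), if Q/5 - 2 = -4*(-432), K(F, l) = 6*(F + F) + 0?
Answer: 8902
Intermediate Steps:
K(F, l) = 12*F (K(F, l) = 6*(2*F) + 0 = 12*F + 0 = 12*F)
Q = 8650 (Q = 10 + 5*(-4*(-432)) = 10 + 5*1728 = 10 + 8640 = 8650)
Q - K(-12 - 1*9, -16) = 8650 - 12*(-12 - 1*9) = 8650 - 12*(-12 - 9) = 8650 - 12*(-21) = 8650 - 1*(-252) = 8650 + 252 = 8902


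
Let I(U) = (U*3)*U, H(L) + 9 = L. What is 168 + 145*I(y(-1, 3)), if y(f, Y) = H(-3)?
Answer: 62808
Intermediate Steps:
H(L) = -9 + L
y(f, Y) = -12 (y(f, Y) = -9 - 3 = -12)
I(U) = 3*U**2 (I(U) = (3*U)*U = 3*U**2)
168 + 145*I(y(-1, 3)) = 168 + 145*(3*(-12)**2) = 168 + 145*(3*144) = 168 + 145*432 = 168 + 62640 = 62808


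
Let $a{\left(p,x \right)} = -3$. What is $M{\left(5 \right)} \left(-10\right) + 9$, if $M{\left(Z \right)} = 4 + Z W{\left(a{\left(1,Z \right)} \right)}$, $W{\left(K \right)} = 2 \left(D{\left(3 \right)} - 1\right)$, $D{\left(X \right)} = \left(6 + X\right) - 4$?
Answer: $-431$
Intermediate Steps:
$D{\left(X \right)} = 2 + X$
$W{\left(K \right)} = 8$ ($W{\left(K \right)} = 2 \left(\left(2 + 3\right) - 1\right) = 2 \left(5 - 1\right) = 2 \cdot 4 = 8$)
$M{\left(Z \right)} = 4 + 8 Z$ ($M{\left(Z \right)} = 4 + Z 8 = 4 + 8 Z$)
$M{\left(5 \right)} \left(-10\right) + 9 = \left(4 + 8 \cdot 5\right) \left(-10\right) + 9 = \left(4 + 40\right) \left(-10\right) + 9 = 44 \left(-10\right) + 9 = -440 + 9 = -431$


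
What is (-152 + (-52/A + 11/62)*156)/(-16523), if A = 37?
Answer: 394070/18951881 ≈ 0.020793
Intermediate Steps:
(-152 + (-52/A + 11/62)*156)/(-16523) = (-152 + (-52/37 + 11/62)*156)/(-16523) = (-152 + (-52*1/37 + 11*(1/62))*156)*(-1/16523) = (-152 + (-52/37 + 11/62)*156)*(-1/16523) = (-152 - 2817/2294*156)*(-1/16523) = (-152 - 219726/1147)*(-1/16523) = -394070/1147*(-1/16523) = 394070/18951881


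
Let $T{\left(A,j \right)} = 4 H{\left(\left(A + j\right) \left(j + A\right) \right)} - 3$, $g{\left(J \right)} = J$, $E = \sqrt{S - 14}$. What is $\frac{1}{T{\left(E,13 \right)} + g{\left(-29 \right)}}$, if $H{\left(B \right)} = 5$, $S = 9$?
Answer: $- \frac{1}{12} \approx -0.083333$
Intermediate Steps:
$E = i \sqrt{5}$ ($E = \sqrt{9 - 14} = \sqrt{-5} = i \sqrt{5} \approx 2.2361 i$)
$T{\left(A,j \right)} = 17$ ($T{\left(A,j \right)} = 4 \cdot 5 - 3 = 20 - 3 = 17$)
$\frac{1}{T{\left(E,13 \right)} + g{\left(-29 \right)}} = \frac{1}{17 - 29} = \frac{1}{-12} = - \frac{1}{12}$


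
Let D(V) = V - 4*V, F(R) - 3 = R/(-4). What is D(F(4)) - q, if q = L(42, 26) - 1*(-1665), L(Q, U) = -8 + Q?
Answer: -1705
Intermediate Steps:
F(R) = 3 - R/4 (F(R) = 3 + R/(-4) = 3 + R*(-¼) = 3 - R/4)
D(V) = -3*V
q = 1699 (q = (-8 + 42) - 1*(-1665) = 34 + 1665 = 1699)
D(F(4)) - q = -3*(3 - ¼*4) - 1*1699 = -3*(3 - 1) - 1699 = -3*2 - 1699 = -6 - 1699 = -1705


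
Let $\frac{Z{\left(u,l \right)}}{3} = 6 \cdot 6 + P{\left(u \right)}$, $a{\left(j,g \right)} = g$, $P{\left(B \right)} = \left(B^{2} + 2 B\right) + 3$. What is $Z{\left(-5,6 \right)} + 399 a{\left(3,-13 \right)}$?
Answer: $-5025$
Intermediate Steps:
$P{\left(B \right)} = 3 + B^{2} + 2 B$
$Z{\left(u,l \right)} = 117 + 3 u^{2} + 6 u$ ($Z{\left(u,l \right)} = 3 \left(6 \cdot 6 + \left(3 + u^{2} + 2 u\right)\right) = 3 \left(36 + \left(3 + u^{2} + 2 u\right)\right) = 3 \left(39 + u^{2} + 2 u\right) = 117 + 3 u^{2} + 6 u$)
$Z{\left(-5,6 \right)} + 399 a{\left(3,-13 \right)} = \left(117 + 3 \left(-5\right)^{2} + 6 \left(-5\right)\right) + 399 \left(-13\right) = \left(117 + 3 \cdot 25 - 30\right) - 5187 = \left(117 + 75 - 30\right) - 5187 = 162 - 5187 = -5025$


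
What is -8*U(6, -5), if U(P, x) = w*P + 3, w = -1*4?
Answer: 168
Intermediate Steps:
w = -4
U(P, x) = 3 - 4*P (U(P, x) = -4*P + 3 = 3 - 4*P)
-8*U(6, -5) = -8*(3 - 4*6) = -8*(3 - 24) = -8*(-21) = 168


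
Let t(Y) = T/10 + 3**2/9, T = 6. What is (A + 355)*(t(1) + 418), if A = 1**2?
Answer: 746888/5 ≈ 1.4938e+5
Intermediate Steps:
A = 1
t(Y) = 8/5 (t(Y) = 6/10 + 3**2/9 = 6*(1/10) + 9*(1/9) = 3/5 + 1 = 8/5)
(A + 355)*(t(1) + 418) = (1 + 355)*(8/5 + 418) = 356*(2098/5) = 746888/5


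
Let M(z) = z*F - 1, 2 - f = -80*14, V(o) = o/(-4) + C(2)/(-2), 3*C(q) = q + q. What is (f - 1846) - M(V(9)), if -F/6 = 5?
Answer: -1621/2 ≈ -810.50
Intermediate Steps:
F = -30 (F = -6*5 = -30)
C(q) = 2*q/3 (C(q) = (q + q)/3 = (2*q)/3 = 2*q/3)
V(o) = -2/3 - o/4 (V(o) = o/(-4) + ((2/3)*2)/(-2) = o*(-1/4) + (4/3)*(-1/2) = -o/4 - 2/3 = -2/3 - o/4)
f = 1122 (f = 2 - (-80)*14 = 2 - 1*(-1120) = 2 + 1120 = 1122)
M(z) = -1 - 30*z (M(z) = z*(-30) - 1 = -30*z - 1 = -1 - 30*z)
(f - 1846) - M(V(9)) = (1122 - 1846) - (-1 - 30*(-2/3 - 1/4*9)) = -724 - (-1 - 30*(-2/3 - 9/4)) = -724 - (-1 - 30*(-35/12)) = -724 - (-1 + 175/2) = -724 - 1*173/2 = -724 - 173/2 = -1621/2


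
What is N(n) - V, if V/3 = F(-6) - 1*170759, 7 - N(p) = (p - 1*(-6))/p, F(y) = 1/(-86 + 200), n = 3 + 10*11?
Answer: 2199742861/4294 ≈ 5.1228e+5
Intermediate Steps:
n = 113 (n = 3 + 110 = 113)
F(y) = 1/114
N(p) = 7 - (6 + p)/p (N(p) = 7 - (p - 1*(-6))/p = 7 - (p + 6)/p = 7 - (6 + p)/p)
V = -19466525/38 (V = 3*(1/114 - 1*170759) = 3*(1/114 - 170759) = 3*(-19466525/114) = -19466525/38 ≈ -5.1228e+5)
N(n) - V = (6 - 6/113) - 1*(-19466525/38) = (6 - 6*1/113) + 19466525/38 = (6 - 6/113) + 19466525/38 = 672/113 + 19466525/38 = 2199742861/4294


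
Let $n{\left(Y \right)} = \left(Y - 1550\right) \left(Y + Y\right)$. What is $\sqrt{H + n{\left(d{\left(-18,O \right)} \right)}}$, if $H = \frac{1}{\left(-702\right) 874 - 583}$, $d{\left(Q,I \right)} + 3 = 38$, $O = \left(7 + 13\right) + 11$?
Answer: $\frac{11 i \sqrt{330557749354861}}{614131} \approx 325.65 i$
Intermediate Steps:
$O = 31$ ($O = 20 + 11 = 31$)
$d{\left(Q,I \right)} = 35$ ($d{\left(Q,I \right)} = -3 + 38 = 35$)
$n{\left(Y \right)} = 2 Y \left(-1550 + Y\right)$ ($n{\left(Y \right)} = \left(-1550 + Y\right) 2 Y = 2 Y \left(-1550 + Y\right)$)
$H = - \frac{1}{614131}$ ($H = \frac{1}{-613548 - 583} = \frac{1}{-614131} = - \frac{1}{614131} \approx -1.6283 \cdot 10^{-6}$)
$\sqrt{H + n{\left(d{\left(-18,O \right)} \right)}} = \sqrt{- \frac{1}{614131} + 2 \cdot 35 \left(-1550 + 35\right)} = \sqrt{- \frac{1}{614131} + 2 \cdot 35 \left(-1515\right)} = \sqrt{- \frac{1}{614131} - 106050} = \sqrt{- \frac{65128592551}{614131}} = \frac{11 i \sqrt{330557749354861}}{614131}$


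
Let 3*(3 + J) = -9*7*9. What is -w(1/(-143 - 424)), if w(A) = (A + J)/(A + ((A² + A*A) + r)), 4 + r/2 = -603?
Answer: -61726455/390288211 ≈ -0.15816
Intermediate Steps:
r = -1214 (r = -8 + 2*(-603) = -8 - 1206 = -1214)
J = -192 (J = -3 + (-9*7*9)/3 = -3 + (-63*9)/3 = -3 + (⅓)*(-567) = -3 - 189 = -192)
w(A) = (-192 + A)/(-1214 + A + 2*A²) (w(A) = (A - 192)/(A + ((A² + A*A) - 1214)) = (-192 + A)/(A + ((A² + A²) - 1214)) = (-192 + A)/(A + (2*A² - 1214)) = (-192 + A)/(A + (-1214 + 2*A²)) = (-192 + A)/(-1214 + A + 2*A²))
-w(1/(-143 - 424)) = -(-192 + 1/(-143 - 424))/(-1214 + 1/(-143 - 424) + 2*(1/(-143 - 424))²) = -(-192 + 1/(-567))/(-1214 + 1/(-567) + 2*(1/(-567))²) = -(-192 - 1/567)/(-1214 - 1/567 + 2*(-1/567)²) = -(-108865)/((-1214 - 1/567 + 2*(1/321489))*567) = -(-108865)/((-1214 - 1/567 + 2/321489)*567) = -(-108865)/((-390288211/321489)*567) = -(-321489)*(-108865)/(390288211*567) = -1*61726455/390288211 = -61726455/390288211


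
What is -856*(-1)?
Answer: 856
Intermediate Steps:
-856*(-1) = -214*(-4) = 856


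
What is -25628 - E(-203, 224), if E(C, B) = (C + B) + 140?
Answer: -25789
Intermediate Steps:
E(C, B) = 140 + B + C (E(C, B) = (B + C) + 140 = 140 + B + C)
-25628 - E(-203, 224) = -25628 - (140 + 224 - 203) = -25628 - 1*161 = -25628 - 161 = -25789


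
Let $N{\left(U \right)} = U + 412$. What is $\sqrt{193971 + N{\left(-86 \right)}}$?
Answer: $\sqrt{194297} \approx 440.79$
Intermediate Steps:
$N{\left(U \right)} = 412 + U$
$\sqrt{193971 + N{\left(-86 \right)}} = \sqrt{193971 + \left(412 - 86\right)} = \sqrt{193971 + 326} = \sqrt{194297}$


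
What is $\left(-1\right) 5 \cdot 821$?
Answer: $-4105$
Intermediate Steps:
$\left(-1\right) 5 \cdot 821 = \left(-5\right) 821 = -4105$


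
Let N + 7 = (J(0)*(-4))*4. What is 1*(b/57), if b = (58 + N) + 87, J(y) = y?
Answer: 46/19 ≈ 2.4211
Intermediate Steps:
N = -7 (N = -7 + (0*(-4))*4 = -7 + 0*4 = -7 + 0 = -7)
b = 138 (b = (58 - 7) + 87 = 51 + 87 = 138)
1*(b/57) = 1*(138/57) = 1*(138*(1/57)) = 1*(46/19) = 46/19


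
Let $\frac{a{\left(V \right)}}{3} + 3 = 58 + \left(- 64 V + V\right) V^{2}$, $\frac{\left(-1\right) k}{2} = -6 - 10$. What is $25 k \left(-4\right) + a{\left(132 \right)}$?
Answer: $-434696987$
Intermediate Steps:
$k = 32$ ($k = - 2 \left(-6 - 10\right) = \left(-2\right) \left(-16\right) = 32$)
$a{\left(V \right)} = 165 - 189 V^{3}$ ($a{\left(V \right)} = -9 + 3 \left(58 + \left(- 64 V + V\right) V^{2}\right) = -9 + 3 \left(58 + - 63 V V^{2}\right) = -9 + 3 \left(58 - 63 V^{3}\right) = -9 - \left(-174 + 189 V^{3}\right) = 165 - 189 V^{3}$)
$25 k \left(-4\right) + a{\left(132 \right)} = 25 \cdot 32 \left(-4\right) + \left(165 - 189 \cdot 132^{3}\right) = 800 \left(-4\right) + \left(165 - 434693952\right) = -3200 + \left(165 - 434693952\right) = -3200 - 434693787 = -434696987$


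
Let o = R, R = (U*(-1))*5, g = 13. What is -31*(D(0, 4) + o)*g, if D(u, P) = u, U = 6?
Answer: 12090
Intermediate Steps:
R = -30 (R = (6*(-1))*5 = -6*5 = -30)
o = -30
-31*(D(0, 4) + o)*g = -31*(0 - 30)*13 = -(-930)*13 = -31*(-390) = 12090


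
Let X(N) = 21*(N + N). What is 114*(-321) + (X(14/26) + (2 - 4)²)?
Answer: -475376/13 ≈ -36567.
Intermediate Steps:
X(N) = 42*N (X(N) = 21*(2*N) = 42*N)
114*(-321) + (X(14/26) + (2 - 4)²) = 114*(-321) + (42*(14/26) + (2 - 4)²) = -36594 + (42*(14*(1/26)) + (-2)²) = -36594 + (42*(7/13) + 4) = -36594 + (294/13 + 4) = -36594 + 346/13 = -475376/13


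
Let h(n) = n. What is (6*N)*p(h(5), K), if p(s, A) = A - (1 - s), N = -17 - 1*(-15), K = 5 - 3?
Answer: -72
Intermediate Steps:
K = 2
N = -2 (N = -17 + 15 = -2)
p(s, A) = -1 + A + s (p(s, A) = A + (-1 + s) = -1 + A + s)
(6*N)*p(h(5), K) = (6*(-2))*(-1 + 2 + 5) = -12*6 = -72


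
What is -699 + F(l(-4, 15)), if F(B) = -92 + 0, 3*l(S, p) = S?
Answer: -791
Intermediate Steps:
l(S, p) = S/3
F(B) = -92
-699 + F(l(-4, 15)) = -699 - 92 = -791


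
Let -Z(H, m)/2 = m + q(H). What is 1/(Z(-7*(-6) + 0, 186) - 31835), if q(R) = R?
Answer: -1/32291 ≈ -3.0968e-5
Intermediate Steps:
Z(H, m) = -2*H - 2*m (Z(H, m) = -2*(m + H) = -2*(H + m) = -2*H - 2*m)
1/(Z(-7*(-6) + 0, 186) - 31835) = 1/((-2*(-7*(-6) + 0) - 2*186) - 31835) = 1/((-2*(42 + 0) - 372) - 31835) = 1/((-2*42 - 372) - 31835) = 1/((-84 - 372) - 31835) = 1/(-456 - 31835) = 1/(-32291) = -1/32291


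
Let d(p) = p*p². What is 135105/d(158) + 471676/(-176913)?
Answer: -1836535476047/697800068856 ≈ -2.6319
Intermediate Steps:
d(p) = p³
135105/d(158) + 471676/(-176913) = 135105/(158³) + 471676/(-176913) = 135105/3944312 + 471676*(-1/176913) = 135105*(1/3944312) - 471676/176913 = 135105/3944312 - 471676/176913 = -1836535476047/697800068856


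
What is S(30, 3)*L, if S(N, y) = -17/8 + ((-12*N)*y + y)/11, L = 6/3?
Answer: -8803/44 ≈ -200.07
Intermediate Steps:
L = 2 (L = 6*(⅓) = 2)
S(N, y) = -17/8 + y/11 - 12*N*y/11 (S(N, y) = -17*⅛ + (-12*N*y + y)*(1/11) = -17/8 + (y - 12*N*y)*(1/11) = -17/8 + (y/11 - 12*N*y/11) = -17/8 + y/11 - 12*N*y/11)
S(30, 3)*L = (-17/8 + (1/11)*3 - 12/11*30*3)*2 = (-17/8 + 3/11 - 1080/11)*2 = -8803/88*2 = -8803/44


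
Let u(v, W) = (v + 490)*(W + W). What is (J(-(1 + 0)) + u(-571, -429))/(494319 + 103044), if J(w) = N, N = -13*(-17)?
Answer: 5363/45951 ≈ 0.11671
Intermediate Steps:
u(v, W) = 2*W*(490 + v) (u(v, W) = (490 + v)*(2*W) = 2*W*(490 + v))
N = 221
J(w) = 221
(J(-(1 + 0)) + u(-571, -429))/(494319 + 103044) = (221 + 2*(-429)*(490 - 571))/(494319 + 103044) = (221 + 2*(-429)*(-81))/597363 = (221 + 69498)*(1/597363) = 69719*(1/597363) = 5363/45951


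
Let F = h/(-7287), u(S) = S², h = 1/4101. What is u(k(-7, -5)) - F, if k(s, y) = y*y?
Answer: 18677491876/29883987 ≈ 625.00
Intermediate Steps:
k(s, y) = y²
h = 1/4101 ≈ 0.00024384
F = -1/29883987 (F = (1/4101)/(-7287) = (1/4101)*(-1/7287) = -1/29883987 ≈ -3.3463e-8)
u(k(-7, -5)) - F = ((-5)²)² - 1*(-1/29883987) = 25² + 1/29883987 = 625 + 1/29883987 = 18677491876/29883987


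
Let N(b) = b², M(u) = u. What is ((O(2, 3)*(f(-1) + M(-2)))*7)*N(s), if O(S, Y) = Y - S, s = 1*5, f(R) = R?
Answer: -525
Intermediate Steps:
s = 5
((O(2, 3)*(f(-1) + M(-2)))*7)*N(s) = (((3 - 1*2)*(-1 - 2))*7)*5² = (((3 - 2)*(-3))*7)*25 = ((1*(-3))*7)*25 = -3*7*25 = -21*25 = -525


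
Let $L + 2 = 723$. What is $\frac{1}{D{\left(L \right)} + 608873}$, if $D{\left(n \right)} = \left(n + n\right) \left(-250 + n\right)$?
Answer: $\frac{1}{1288055} \approx 7.7636 \cdot 10^{-7}$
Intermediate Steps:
$L = 721$ ($L = -2 + 723 = 721$)
$D{\left(n \right)} = 2 n \left(-250 + n\right)$
$\frac{1}{D{\left(L \right)} + 608873} = \frac{1}{2 \cdot 721 \left(-250 + 721\right) + 608873} = \frac{1}{2 \cdot 721 \cdot 471 + 608873} = \frac{1}{679182 + 608873} = \frac{1}{1288055}$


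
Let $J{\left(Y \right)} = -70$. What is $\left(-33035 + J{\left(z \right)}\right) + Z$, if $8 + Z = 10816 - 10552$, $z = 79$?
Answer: $-32849$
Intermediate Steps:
$Z = 256$ ($Z = -8 + \left(10816 - 10552\right) = -8 + 264 = 256$)
$\left(-33035 + J{\left(z \right)}\right) + Z = \left(-33035 - 70\right) + 256 = -33105 + 256 = -32849$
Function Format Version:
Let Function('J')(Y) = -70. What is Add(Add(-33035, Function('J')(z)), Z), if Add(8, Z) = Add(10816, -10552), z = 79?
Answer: -32849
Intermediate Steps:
Z = 256 (Z = Add(-8, Add(10816, -10552)) = Add(-8, 264) = 256)
Add(Add(-33035, Function('J')(z)), Z) = Add(Add(-33035, -70), 256) = Add(-33105, 256) = -32849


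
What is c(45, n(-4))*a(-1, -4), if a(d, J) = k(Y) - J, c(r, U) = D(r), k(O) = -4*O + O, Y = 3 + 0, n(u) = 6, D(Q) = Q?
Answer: -225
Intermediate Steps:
Y = 3
k(O) = -3*O
c(r, U) = r
a(d, J) = -9 - J (a(d, J) = -3*3 - J = -9 - J)
c(45, n(-4))*a(-1, -4) = 45*(-9 - 1*(-4)) = 45*(-9 + 4) = 45*(-5) = -225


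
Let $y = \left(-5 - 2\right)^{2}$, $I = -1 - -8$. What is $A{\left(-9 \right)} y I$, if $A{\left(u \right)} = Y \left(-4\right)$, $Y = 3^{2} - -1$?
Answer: $-13720$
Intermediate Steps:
$Y = 10$ ($Y = 9 + 1 = 10$)
$I = 7$ ($I = -1 + 8 = 7$)
$y = 49$ ($y = \left(-7\right)^{2} = 49$)
$A{\left(u \right)} = -40$ ($A{\left(u \right)} = 10 \left(-4\right) = -40$)
$A{\left(-9 \right)} y I = \left(-40\right) 49 \cdot 7 = \left(-1960\right) 7 = -13720$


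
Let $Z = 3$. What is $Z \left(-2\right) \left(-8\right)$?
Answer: $48$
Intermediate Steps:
$Z \left(-2\right) \left(-8\right) = 3 \left(-2\right) \left(-8\right) = \left(-6\right) \left(-8\right) = 48$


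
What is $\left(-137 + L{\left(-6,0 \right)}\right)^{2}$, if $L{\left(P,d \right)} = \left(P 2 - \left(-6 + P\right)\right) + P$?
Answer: $20449$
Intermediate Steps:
$L{\left(P,d \right)} = 6 + 2 P$ ($L{\left(P,d \right)} = \left(2 P - \left(-6 + P\right)\right) + P = \left(6 + P\right) + P = 6 + 2 P$)
$\left(-137 + L{\left(-6,0 \right)}\right)^{2} = \left(-137 + \left(6 + 2 \left(-6\right)\right)\right)^{2} = \left(-137 + \left(6 - 12\right)\right)^{2} = \left(-137 - 6\right)^{2} = \left(-143\right)^{2} = 20449$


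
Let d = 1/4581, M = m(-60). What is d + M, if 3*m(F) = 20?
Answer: 30541/4581 ≈ 6.6669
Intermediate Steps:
m(F) = 20/3 (m(F) = (⅓)*20 = 20/3)
M = 20/3 ≈ 6.6667
d = 1/4581 ≈ 0.00021829
d + M = 1/4581 + 20/3 = 30541/4581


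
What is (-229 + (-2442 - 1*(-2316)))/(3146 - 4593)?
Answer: 355/1447 ≈ 0.24534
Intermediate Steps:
(-229 + (-2442 - 1*(-2316)))/(3146 - 4593) = (-229 + (-2442 + 2316))/(-1447) = (-229 - 126)*(-1/1447) = -355*(-1/1447) = 355/1447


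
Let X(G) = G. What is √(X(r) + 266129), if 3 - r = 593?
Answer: √265539 ≈ 515.30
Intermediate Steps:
r = -590 (r = 3 - 1*593 = 3 - 593 = -590)
√(X(r) + 266129) = √(-590 + 266129) = √265539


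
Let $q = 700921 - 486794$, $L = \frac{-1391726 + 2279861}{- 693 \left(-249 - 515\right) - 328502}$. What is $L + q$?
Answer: $\frac{8605941757}{40190} \approx 2.1413 \cdot 10^{5}$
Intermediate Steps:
$L = \frac{177627}{40190}$ ($L = \frac{888135}{\left(-693\right) \left(-764\right) - 328502} = \frac{888135}{529452 - 328502} = \frac{888135}{200950} = 888135 \cdot \frac{1}{200950} = \frac{177627}{40190} \approx 4.4197$)
$q = 214127$ ($q = 700921 - 486794 = 214127$)
$L + q = \frac{177627}{40190} + 214127 = \frac{8605941757}{40190}$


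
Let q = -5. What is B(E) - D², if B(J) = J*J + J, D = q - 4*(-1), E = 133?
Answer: 17821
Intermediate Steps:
D = -1 (D = -5 - 4*(-1) = -5 + 4 = -1)
B(J) = J + J² (B(J) = J² + J = J + J²)
B(E) - D² = 133*(1 + 133) - 1*(-1)² = 133*134 - 1*1 = 17822 - 1 = 17821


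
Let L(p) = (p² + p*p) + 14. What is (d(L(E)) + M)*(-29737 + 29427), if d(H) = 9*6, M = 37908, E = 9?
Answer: -11768220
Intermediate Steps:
L(p) = 14 + 2*p² (L(p) = (p² + p²) + 14 = 2*p² + 14 = 14 + 2*p²)
d(H) = 54
(d(L(E)) + M)*(-29737 + 29427) = (54 + 37908)*(-29737 + 29427) = 37962*(-310) = -11768220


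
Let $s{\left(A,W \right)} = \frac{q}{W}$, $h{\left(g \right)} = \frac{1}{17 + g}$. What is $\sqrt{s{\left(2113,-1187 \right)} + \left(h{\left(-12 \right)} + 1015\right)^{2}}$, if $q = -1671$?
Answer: $\frac{\sqrt{36303229231869}}{5935} \approx 1015.2$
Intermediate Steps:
$s{\left(A,W \right)} = - \frac{1671}{W}$
$\sqrt{s{\left(2113,-1187 \right)} + \left(h{\left(-12 \right)} + 1015\right)^{2}} = \sqrt{- \frac{1671}{-1187} + \left(\frac{1}{17 - 12} + 1015\right)^{2}} = \sqrt{\left(-1671\right) \left(- \frac{1}{1187}\right) + \left(\frac{1}{5} + 1015\right)^{2}} = \sqrt{\frac{1671}{1187} + \left(\frac{1}{5} + 1015\right)^{2}} = \sqrt{\frac{1671}{1187} + \left(\frac{5076}{5}\right)^{2}} = \sqrt{\frac{1671}{1187} + \frac{25765776}{25}} = \sqrt{\frac{30584017887}{29675}} = \frac{\sqrt{36303229231869}}{5935}$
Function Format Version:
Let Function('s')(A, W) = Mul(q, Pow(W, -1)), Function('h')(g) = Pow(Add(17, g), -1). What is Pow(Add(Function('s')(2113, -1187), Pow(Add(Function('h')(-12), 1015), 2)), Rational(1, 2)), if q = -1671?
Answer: Mul(Rational(1, 5935), Pow(36303229231869, Rational(1, 2))) ≈ 1015.2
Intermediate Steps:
Function('s')(A, W) = Mul(-1671, Pow(W, -1))
Pow(Add(Function('s')(2113, -1187), Pow(Add(Function('h')(-12), 1015), 2)), Rational(1, 2)) = Pow(Add(Mul(-1671, Pow(-1187, -1)), Pow(Add(Pow(Add(17, -12), -1), 1015), 2)), Rational(1, 2)) = Pow(Add(Mul(-1671, Rational(-1, 1187)), Pow(Add(Pow(5, -1), 1015), 2)), Rational(1, 2)) = Pow(Add(Rational(1671, 1187), Pow(Add(Rational(1, 5), 1015), 2)), Rational(1, 2)) = Pow(Add(Rational(1671, 1187), Pow(Rational(5076, 5), 2)), Rational(1, 2)) = Pow(Add(Rational(1671, 1187), Rational(25765776, 25)), Rational(1, 2)) = Pow(Rational(30584017887, 29675), Rational(1, 2)) = Mul(Rational(1, 5935), Pow(36303229231869, Rational(1, 2)))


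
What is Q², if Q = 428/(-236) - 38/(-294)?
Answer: 213393664/75220929 ≈ 2.8369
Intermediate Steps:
Q = -14608/8673 (Q = 428*(-1/236) - 38*(-1/294) = -107/59 + 19/147 = -14608/8673 ≈ -1.6843)
Q² = (-14608/8673)² = 213393664/75220929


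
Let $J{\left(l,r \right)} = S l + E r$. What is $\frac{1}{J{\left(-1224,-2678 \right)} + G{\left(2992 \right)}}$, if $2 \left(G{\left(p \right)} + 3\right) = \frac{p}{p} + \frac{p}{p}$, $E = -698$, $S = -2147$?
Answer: $\frac{1}{4497170} \approx 2.2236 \cdot 10^{-7}$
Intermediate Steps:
$G{\left(p \right)} = -2$ ($G{\left(p \right)} = -3 + \frac{\frac{p}{p} + \frac{p}{p}}{2} = -3 + \frac{1 + 1}{2} = -3 + \frac{1}{2} \cdot 2 = -3 + 1 = -2$)
$J{\left(l,r \right)} = - 2147 l - 698 r$
$\frac{1}{J{\left(-1224,-2678 \right)} + G{\left(2992 \right)}} = \frac{1}{\left(\left(-2147\right) \left(-1224\right) - -1869244\right) - 2} = \frac{1}{\left(2627928 + 1869244\right) - 2} = \frac{1}{4497172 - 2} = \frac{1}{4497170}$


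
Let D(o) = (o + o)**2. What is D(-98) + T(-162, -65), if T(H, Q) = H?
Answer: 38254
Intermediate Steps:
D(o) = 4*o**2 (D(o) = (2*o)**2 = 4*o**2)
D(-98) + T(-162, -65) = 4*(-98)**2 - 162 = 4*9604 - 162 = 38416 - 162 = 38254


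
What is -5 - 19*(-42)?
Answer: 793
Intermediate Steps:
-5 - 19*(-42) = -5 + 798 = 793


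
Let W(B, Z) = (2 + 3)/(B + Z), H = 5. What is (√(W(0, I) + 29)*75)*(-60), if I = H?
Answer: -4500*√30 ≈ -24648.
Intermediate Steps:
I = 5
W(B, Z) = 5/(B + Z)
(√(W(0, I) + 29)*75)*(-60) = (√(5/(0 + 5) + 29)*75)*(-60) = (√(5/5 + 29)*75)*(-60) = (√(5*(⅕) + 29)*75)*(-60) = (√(1 + 29)*75)*(-60) = (√30*75)*(-60) = (75*√30)*(-60) = -4500*√30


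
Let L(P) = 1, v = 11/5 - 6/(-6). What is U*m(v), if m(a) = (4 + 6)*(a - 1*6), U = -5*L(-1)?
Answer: 140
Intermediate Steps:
v = 16/5 (v = 11*(⅕) - 6*(-⅙) = 11/5 + 1 = 16/5 ≈ 3.2000)
U = -5 (U = -5*1 = -5)
m(a) = -60 + 10*a (m(a) = 10*(a - 6) = 10*(-6 + a) = -60 + 10*a)
U*m(v) = -5*(-60 + 10*(16/5)) = -5*(-60 + 32) = -5*(-28) = 140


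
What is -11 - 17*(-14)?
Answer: 227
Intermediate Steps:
-11 - 17*(-14) = -11 + 238 = 227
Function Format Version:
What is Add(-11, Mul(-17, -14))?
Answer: 227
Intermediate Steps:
Add(-11, Mul(-17, -14)) = Add(-11, 238) = 227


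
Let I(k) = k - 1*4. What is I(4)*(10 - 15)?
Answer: 0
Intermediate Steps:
I(k) = -4 + k (I(k) = k - 4 = -4 + k)
I(4)*(10 - 15) = (-4 + 4)*(10 - 15) = 0*(-5) = 0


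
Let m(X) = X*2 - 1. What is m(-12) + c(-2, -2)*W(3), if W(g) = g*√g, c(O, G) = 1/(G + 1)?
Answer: -25 - 3*√3 ≈ -30.196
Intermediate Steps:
c(O, G) = 1/(1 + G)
W(g) = g^(3/2)
m(X) = -1 + 2*X (m(X) = 2*X - 1 = -1 + 2*X)
m(-12) + c(-2, -2)*W(3) = (-1 + 2*(-12)) + 3^(3/2)/(1 - 2) = (-1 - 24) + (3*√3)/(-1) = -25 - 3*√3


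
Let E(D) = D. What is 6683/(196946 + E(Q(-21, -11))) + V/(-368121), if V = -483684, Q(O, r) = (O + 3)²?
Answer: 32625498441/24206409890 ≈ 1.3478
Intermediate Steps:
Q(O, r) = (3 + O)²
6683/(196946 + E(Q(-21, -11))) + V/(-368121) = 6683/(196946 + (3 - 21)²) - 483684/(-368121) = 6683/(196946 + (-18)²) - 483684*(-1/368121) = 6683/(196946 + 324) + 161228/122707 = 6683/197270 + 161228/122707 = 32625498441/24206409890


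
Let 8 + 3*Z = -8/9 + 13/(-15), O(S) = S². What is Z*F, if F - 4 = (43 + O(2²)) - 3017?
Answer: 1296806/135 ≈ 9606.0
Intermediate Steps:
Z = -439/135 (Z = -8/3 + (-8/9 + 13/(-15))/3 = -8/3 + (-8*⅑ + 13*(-1/15))/3 = -8/3 + (-8/9 - 13/15)/3 = -8/3 + (⅓)*(-79/45) = -8/3 - 79/135 = -439/135 ≈ -3.2519)
F = -2954 (F = 4 + ((43 + (2²)²) - 3017) = 4 + ((43 + 4²) - 3017) = 4 + ((43 + 16) - 3017) = 4 + (59 - 3017) = 4 - 2958 = -2954)
Z*F = -439/135*(-2954) = 1296806/135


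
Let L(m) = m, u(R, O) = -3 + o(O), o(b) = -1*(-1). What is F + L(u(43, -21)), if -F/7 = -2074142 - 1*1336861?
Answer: 23877019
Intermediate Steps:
o(b) = 1
u(R, O) = -2 (u(R, O) = -3 + 1 = -2)
F = 23877021 (F = -7*(-2074142 - 1*1336861) = -7*(-2074142 - 1336861) = -7*(-3411003) = 23877021)
F + L(u(43, -21)) = 23877021 - 2 = 23877019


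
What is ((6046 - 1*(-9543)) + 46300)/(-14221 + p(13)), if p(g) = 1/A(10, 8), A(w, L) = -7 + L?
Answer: -61889/14220 ≈ -4.3522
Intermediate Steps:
p(g) = 1 (p(g) = 1/(-7 + 8) = 1/1 = 1)
((6046 - 1*(-9543)) + 46300)/(-14221 + p(13)) = ((6046 - 1*(-9543)) + 46300)/(-14221 + 1) = ((6046 + 9543) + 46300)/(-14220) = (15589 + 46300)*(-1/14220) = 61889*(-1/14220) = -61889/14220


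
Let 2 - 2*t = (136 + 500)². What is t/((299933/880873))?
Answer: -178153921631/299933 ≈ -5.9398e+5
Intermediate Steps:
t = -202247 (t = 1 - (136 + 500)²/2 = 1 - ½*636² = 1 - ½*404496 = 1 - 202248 = -202247)
t/((299933/880873)) = -202247/(299933/880873) = -202247/(299933*(1/880873)) = -202247/299933/880873 = -202247*880873/299933 = -178153921631/299933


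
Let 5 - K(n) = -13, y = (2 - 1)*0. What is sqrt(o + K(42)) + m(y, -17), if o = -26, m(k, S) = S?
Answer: -17 + 2*I*sqrt(2) ≈ -17.0 + 2.8284*I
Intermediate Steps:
y = 0 (y = 1*0 = 0)
K(n) = 18 (K(n) = 5 - 1*(-13) = 5 + 13 = 18)
sqrt(o + K(42)) + m(y, -17) = sqrt(-26 + 18) - 17 = sqrt(-8) - 17 = 2*I*sqrt(2) - 17 = -17 + 2*I*sqrt(2)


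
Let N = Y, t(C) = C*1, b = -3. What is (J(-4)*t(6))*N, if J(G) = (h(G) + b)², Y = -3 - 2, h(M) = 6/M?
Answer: -1215/2 ≈ -607.50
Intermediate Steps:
Y = -5
t(C) = C
J(G) = (-3 + 6/G)² (J(G) = (6/G - 3)² = (-3 + 6/G)²)
N = -5
(J(-4)*t(6))*N = ((9*(-2 - 4)²/(-4)²)*6)*(-5) = ((9*(1/16)*(-6)²)*6)*(-5) = ((9*(1/16)*36)*6)*(-5) = ((81/4)*6)*(-5) = (243/2)*(-5) = -1215/2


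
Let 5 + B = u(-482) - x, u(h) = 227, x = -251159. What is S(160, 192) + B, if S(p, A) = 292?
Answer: 251673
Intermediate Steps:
B = 251381 (B = -5 + (227 - 1*(-251159)) = -5 + (227 + 251159) = -5 + 251386 = 251381)
S(160, 192) + B = 292 + 251381 = 251673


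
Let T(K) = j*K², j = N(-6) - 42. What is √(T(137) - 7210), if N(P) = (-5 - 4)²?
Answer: √724781 ≈ 851.34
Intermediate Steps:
N(P) = 81 (N(P) = (-9)² = 81)
j = 39 (j = 81 - 42 = 39)
T(K) = 39*K²
√(T(137) - 7210) = √(39*137² - 7210) = √(39*18769 - 7210) = √(731991 - 7210) = √724781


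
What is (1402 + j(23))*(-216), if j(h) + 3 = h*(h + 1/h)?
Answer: -416664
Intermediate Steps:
j(h) = -3 + h*(h + 1/h)
(1402 + j(23))*(-216) = (1402 + (-2 + 23²))*(-216) = (1402 + (-2 + 529))*(-216) = (1402 + 527)*(-216) = 1929*(-216) = -416664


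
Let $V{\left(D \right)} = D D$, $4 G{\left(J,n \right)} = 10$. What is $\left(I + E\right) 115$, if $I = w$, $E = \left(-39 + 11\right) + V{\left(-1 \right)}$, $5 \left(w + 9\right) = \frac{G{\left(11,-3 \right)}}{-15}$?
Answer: $- \frac{24863}{6} \approx -4143.8$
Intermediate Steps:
$G{\left(J,n \right)} = \frac{5}{2}$ ($G{\left(J,n \right)} = \frac{1}{4} \cdot 10 = \frac{5}{2}$)
$V{\left(D \right)} = D^{2}$
$w = - \frac{271}{30}$ ($w = -9 + \frac{\frac{5}{2} \frac{1}{-15}}{5} = -9 + \frac{\frac{5}{2} \left(- \frac{1}{15}\right)}{5} = -9 + \frac{1}{5} \left(- \frac{1}{6}\right) = -9 - \frac{1}{30} = - \frac{271}{30} \approx -9.0333$)
$E = -27$ ($E = \left(-39 + 11\right) + \left(-1\right)^{2} = -28 + 1 = -27$)
$I = - \frac{271}{30} \approx -9.0333$
$\left(I + E\right) 115 = \left(- \frac{271}{30} - 27\right) 115 = \left(- \frac{1081}{30}\right) 115 = - \frac{24863}{6}$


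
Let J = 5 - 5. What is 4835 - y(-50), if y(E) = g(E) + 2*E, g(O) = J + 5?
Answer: 4930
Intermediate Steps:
J = 0
g(O) = 5 (g(O) = 0 + 5 = 5)
y(E) = 5 + 2*E
4835 - y(-50) = 4835 - (5 + 2*(-50)) = 4835 - (5 - 100) = 4835 - 1*(-95) = 4835 + 95 = 4930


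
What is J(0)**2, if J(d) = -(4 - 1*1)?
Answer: 9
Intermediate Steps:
J(d) = -3 (J(d) = -(4 - 1) = -1*3 = -3)
J(0)**2 = (-3)**2 = 9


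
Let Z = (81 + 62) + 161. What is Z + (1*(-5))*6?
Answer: 274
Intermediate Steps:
Z = 304 (Z = 143 + 161 = 304)
Z + (1*(-5))*6 = 304 + (1*(-5))*6 = 304 - 5*6 = 304 - 30 = 274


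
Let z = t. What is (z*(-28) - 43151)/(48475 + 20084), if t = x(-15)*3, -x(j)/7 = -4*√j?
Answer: -43151/68559 - 784*I*√15/22853 ≈ -0.6294 - 0.13287*I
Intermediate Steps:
x(j) = 28*√j (x(j) = -(-28)*√j = 28*√j)
t = 84*I*√15 (t = (28*√(-15))*3 = (28*(I*√15))*3 = (28*I*√15)*3 = 84*I*√15 ≈ 325.33*I)
z = 84*I*√15 ≈ 325.33*I
(z*(-28) - 43151)/(48475 + 20084) = ((84*I*√15)*(-28) - 43151)/(48475 + 20084) = (-2352*I*√15 - 43151)/68559 = (-43151 - 2352*I*√15)*(1/68559) = -43151/68559 - 784*I*√15/22853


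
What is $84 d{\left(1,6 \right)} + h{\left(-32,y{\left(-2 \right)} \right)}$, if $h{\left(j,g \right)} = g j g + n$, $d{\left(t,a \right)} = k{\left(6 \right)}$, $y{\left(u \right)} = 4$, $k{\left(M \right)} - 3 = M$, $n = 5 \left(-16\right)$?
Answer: $164$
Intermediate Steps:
$n = -80$
$k{\left(M \right)} = 3 + M$
$d{\left(t,a \right)} = 9$ ($d{\left(t,a \right)} = 3 + 6 = 9$)
$h{\left(j,g \right)} = -80 + j g^{2}$ ($h{\left(j,g \right)} = g j g - 80 = j g^{2} - 80 = -80 + j g^{2}$)
$84 d{\left(1,6 \right)} + h{\left(-32,y{\left(-2 \right)} \right)} = 84 \cdot 9 - \left(80 + 32 \cdot 4^{2}\right) = 756 - 592 = 164$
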